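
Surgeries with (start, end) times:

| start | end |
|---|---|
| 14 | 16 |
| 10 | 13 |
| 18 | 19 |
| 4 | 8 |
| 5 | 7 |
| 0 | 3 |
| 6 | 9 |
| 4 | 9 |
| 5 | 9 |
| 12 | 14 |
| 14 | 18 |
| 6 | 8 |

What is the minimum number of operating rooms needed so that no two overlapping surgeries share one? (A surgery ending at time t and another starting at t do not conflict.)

Events (time:±→running): 0:+→1 3:-→0 4:+→1 4:+→2 5:+→3 5:+→4 6:+→5 6:+→6 … peak 6.

6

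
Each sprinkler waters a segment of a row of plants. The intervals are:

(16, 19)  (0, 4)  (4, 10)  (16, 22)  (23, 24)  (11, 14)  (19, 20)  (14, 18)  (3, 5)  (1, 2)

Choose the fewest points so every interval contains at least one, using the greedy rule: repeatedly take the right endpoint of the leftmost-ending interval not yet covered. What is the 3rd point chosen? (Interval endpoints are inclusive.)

14

Process intervals by earliest right end; each time one isn't hit yet, stab at its right endpoint.
By right end: [1,2]  [0,4]  [3,5]  [4,10]  [11,14]  [14,18]  [16,19]  [19,20]  [16,22]  [23,24]
[1,2] uncovered → point at 2; [3,5] uncovered → point at 5; [11,14] uncovered → point at 14; [16,19] uncovered → point at 19; [23,24] uncovered → point at 24.
Points: 2, 5, 14, 19, 24 (5 total).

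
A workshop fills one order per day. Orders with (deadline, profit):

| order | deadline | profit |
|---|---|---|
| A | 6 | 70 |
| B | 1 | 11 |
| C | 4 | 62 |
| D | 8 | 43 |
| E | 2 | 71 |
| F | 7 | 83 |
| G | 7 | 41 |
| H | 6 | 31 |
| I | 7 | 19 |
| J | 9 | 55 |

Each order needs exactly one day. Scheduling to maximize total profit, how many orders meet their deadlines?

Sort by profit descending; place each in the latest free slot ≤ its deadline.
By profit: F(d7,83), E(d2,71), A(d6,70), C(d4,62), J(d9,55), D(d8,43), G(d7,41), H(d6,31), I(d7,19), B(d1,11)
F→slot 7; E→slot 2; A→slot 6; C→slot 4; J→slot 9; D→slot 8; G→slot 5; H→slot 3; I→slot 1; B skipped.
9 of 10 scheduled.

9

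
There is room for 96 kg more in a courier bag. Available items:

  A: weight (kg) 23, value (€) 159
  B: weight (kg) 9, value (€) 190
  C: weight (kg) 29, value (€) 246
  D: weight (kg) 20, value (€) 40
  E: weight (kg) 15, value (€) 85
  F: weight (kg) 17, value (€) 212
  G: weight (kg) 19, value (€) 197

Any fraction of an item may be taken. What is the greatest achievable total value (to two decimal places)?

Greedy by value/weight ratio, highest first.
Ratios (sorted): B 21.11, F 12.47, G 10.37, C 8.48, A 6.91, E 5.67, D 2.00
take B (9 @ 190); take F (17 @ 212); take G (19 @ 197); take C (29 @ 246); take 22/23 of A → 152.09. Capacity used 96/96.
Total value = 997.09

997.09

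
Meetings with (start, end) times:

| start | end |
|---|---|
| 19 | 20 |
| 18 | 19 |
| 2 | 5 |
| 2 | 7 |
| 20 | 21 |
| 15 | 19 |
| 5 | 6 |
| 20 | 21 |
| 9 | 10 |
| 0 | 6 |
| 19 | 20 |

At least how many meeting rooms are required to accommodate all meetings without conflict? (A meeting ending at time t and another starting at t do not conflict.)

3

Count concurrent intervals with a sweep; the peak is the room count.
Events (time:±→running): 0:+→1 2:+→2 2:+→3 … peak 3.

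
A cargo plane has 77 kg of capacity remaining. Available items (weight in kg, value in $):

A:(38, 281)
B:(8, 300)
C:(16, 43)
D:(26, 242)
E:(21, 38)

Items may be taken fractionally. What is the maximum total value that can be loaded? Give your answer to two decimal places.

836.44

Order: B (300/8=37.50) > D (242/26=9.31) > A (281/38=7.39) > C (43/16=2.69) > E (38/21=1.81)
Fill: take B (8 @ 300) → take D (26 @ 242) → take A (38 @ 281) → take 5/16 of C → 13.44; 77/77 used.
Total value = 836.44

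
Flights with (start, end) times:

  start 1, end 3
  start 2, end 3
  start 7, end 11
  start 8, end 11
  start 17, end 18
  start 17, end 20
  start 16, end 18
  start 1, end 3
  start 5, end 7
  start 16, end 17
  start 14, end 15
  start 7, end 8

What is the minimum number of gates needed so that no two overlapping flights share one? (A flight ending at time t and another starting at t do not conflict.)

The answer is the maximum number of intervals overlapping at any instant.
starts: [1, 1, 2, 5, 7, 7, 8, 14, 16, 16, 17, 17]
ends:   [3, 3, 3, 7, 8, 11, 11, 15, 17, 18, 18, 20]
s1→1 s1→2 s2→3  — peak 3.

3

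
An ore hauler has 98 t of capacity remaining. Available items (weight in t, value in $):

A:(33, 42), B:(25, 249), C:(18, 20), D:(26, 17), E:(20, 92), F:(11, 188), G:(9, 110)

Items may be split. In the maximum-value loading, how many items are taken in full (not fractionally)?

5

Ratios (sorted): F 17.09, G 12.22, B 9.96, E 4.60, A 1.27, C 1.11, D 0.65
take F (11 @ 188); take G (9 @ 110); take B (25 @ 249); take E (20 @ 92); take A (33 @ 42). Capacity used 98/98.
5 item(s) taken whole.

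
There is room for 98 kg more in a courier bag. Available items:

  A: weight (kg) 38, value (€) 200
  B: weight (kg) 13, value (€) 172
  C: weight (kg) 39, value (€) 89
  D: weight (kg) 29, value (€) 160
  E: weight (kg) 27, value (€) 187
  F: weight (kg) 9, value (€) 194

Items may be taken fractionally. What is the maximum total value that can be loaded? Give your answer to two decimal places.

818.26

Order: F (194/9=21.56) > B (172/13=13.23) > E (187/27=6.93) > D (160/29=5.52) > A (200/38=5.26) > C (89/39=2.28)
Fill: take F (9 @ 194) → take B (13 @ 172) → take E (27 @ 187) → take D (29 @ 160) → take 20/38 of A → 105.26; 98/98 used.
Total value = 818.26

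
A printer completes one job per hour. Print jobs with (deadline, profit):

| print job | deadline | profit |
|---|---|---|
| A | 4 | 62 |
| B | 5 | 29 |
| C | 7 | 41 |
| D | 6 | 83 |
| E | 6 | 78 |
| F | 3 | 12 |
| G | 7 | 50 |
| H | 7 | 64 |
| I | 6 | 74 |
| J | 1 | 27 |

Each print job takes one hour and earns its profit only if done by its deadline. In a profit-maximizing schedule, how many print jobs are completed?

Sort by profit descending; place each in the latest free slot ≤ its deadline.
Profit order: D=83 E=78 I=74 H=64 A=62 G=50 C=41 B=29 J=27 F=12
Assign: D→slot 6, E→slot 5, I→slot 4, H→slot 7, A→slot 3, G→slot 2, C→slot 1, B skipped, J skipped, F skipped.
Slots: [1:C] [2:G] [3:A] [4:I] [5:E] [6:D] [7:H]
7 of 10 scheduled.

7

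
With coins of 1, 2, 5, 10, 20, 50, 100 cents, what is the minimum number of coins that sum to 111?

Greedy: take as many of the largest coin as possible, then repeat with the remainder.
111 = 1×100 + 1×10 + 1×1
Total coins = 1 + 1 + 1 = 3

3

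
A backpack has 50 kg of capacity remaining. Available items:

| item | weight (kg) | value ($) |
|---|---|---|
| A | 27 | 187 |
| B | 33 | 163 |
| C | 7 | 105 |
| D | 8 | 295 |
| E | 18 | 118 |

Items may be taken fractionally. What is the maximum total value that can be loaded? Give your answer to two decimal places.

Ratios (sorted): D 36.88, C 15.00, A 6.93, E 6.56, B 4.94
take D (8 @ 295); take C (7 @ 105); take A (27 @ 187); take 8/18 of E → 52.44. Capacity used 50/50.
Total value = 639.44

639.44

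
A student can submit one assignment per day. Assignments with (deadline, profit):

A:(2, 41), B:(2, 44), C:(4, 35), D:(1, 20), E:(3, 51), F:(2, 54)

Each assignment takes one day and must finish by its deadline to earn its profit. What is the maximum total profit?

184

Sort by profit descending; place each in the latest free slot ≤ its deadline.
Profit order: F=54 E=51 B=44 A=41 C=35 D=20
Assign: F→slot 2, E→slot 3, B→slot 1, A skipped, C→slot 4, D skipped.
Slots: [1:B] [2:F] [3:E] [4:C]
Profit = 44 + 54 + 51 + 35 = 184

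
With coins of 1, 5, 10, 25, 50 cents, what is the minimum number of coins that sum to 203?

7

Greedy: take as many of the largest coin as possible, then repeat with the remainder.
203 − 4×50→3 − 3×1→0
Total coins = 4 + 3 = 7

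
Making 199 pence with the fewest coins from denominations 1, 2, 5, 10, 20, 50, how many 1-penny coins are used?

Use the largest denomination that fits, subtract, and repeat.
199 = 3×50 + 2×20 + 1×5 + 2×2
Count of 1: 0

0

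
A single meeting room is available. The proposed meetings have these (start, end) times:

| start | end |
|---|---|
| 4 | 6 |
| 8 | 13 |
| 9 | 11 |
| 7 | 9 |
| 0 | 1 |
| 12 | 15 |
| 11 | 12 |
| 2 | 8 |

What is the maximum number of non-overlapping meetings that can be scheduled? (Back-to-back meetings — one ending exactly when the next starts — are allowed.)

6

Order by finish time; keep every interval that doesn't clash with the previous kept one.
Sorted by end: (0,1)  (4,6)  (2,8)  (7,9)  (9,11)  (11,12)  (8,13)  (12,15)
take (0,1); take (4,6); skip (2,8); take (7,9); take (9,11); take (11,12); skip (8,13); take (12,15).
Selected 6 meetings.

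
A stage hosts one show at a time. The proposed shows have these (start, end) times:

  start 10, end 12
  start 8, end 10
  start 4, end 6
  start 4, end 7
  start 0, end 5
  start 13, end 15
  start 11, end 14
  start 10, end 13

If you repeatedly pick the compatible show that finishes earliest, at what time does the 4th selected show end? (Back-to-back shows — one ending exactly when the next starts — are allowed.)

Greedy by earliest finish: after sorting by end time, pick each interval compatible with the last pick.
By end time: (0,5), (4,6), (4,7), (8,10), (10,12), (10,13), (11,14), (13,15).
Pick (0,5); next start ≥ 5 → (8,10); next start ≥ 10 → (10,12); next start ≥ 12 → (13,15).
Selected: (0,5) (8,10) (10,12) (13,15)

15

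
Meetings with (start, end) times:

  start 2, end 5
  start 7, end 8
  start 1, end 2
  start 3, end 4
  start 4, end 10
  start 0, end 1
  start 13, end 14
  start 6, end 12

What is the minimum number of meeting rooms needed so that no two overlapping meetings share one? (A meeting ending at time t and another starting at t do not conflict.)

3

Count concurrent intervals with a sweep; the peak is the room count.
starts: [0, 1, 2, 3, 4, 6, 7, 13]
ends:   [1, 2, 4, 5, 8, 10, 12, 14]
s0→1 e1→0 s1→1 e2→0 s2→1 s3→2 e4→1 s4→2 e5→1 s6→2 s7→3  — peak 3.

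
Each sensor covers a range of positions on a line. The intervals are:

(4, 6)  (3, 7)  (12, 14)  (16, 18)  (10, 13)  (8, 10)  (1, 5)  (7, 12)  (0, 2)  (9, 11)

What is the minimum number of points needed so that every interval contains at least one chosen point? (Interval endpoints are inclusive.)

Process intervals by earliest right end; each time one isn't hit yet, stab at its right endpoint.
Sorted: [0,2] [1,5] [4,6] [3,7] [8,10] [9,11] [7,12] [10,13] [12,14] [16,18]
{[0,2],[1,5]} hit by 2; {[4,6],[3,7]} hit by 6; {[8,10],[9,11],[7,12],[10,13]} hit by 10; {[12,14]} hit by 14; {[16,18]} hit by 18.
Points: 2, 6, 10, 14, 18 (5 total).

5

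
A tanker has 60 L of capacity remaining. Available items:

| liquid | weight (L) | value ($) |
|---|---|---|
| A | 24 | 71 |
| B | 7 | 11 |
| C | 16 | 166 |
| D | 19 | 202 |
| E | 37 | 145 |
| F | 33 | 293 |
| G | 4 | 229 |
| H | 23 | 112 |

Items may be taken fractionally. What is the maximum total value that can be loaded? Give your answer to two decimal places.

Sort by value per unit weight and fill in that order.
Order: G (229/4=57.25) > D (202/19=10.63) > C (166/16=10.38) > F (293/33=8.88) > H (112/23=4.87) > E (145/37=3.92) > A (71/24=2.96) > B (11/7=1.57)
Fill: take G (4 @ 229) → take D (19 @ 202) → take C (16 @ 166) → take 21/33 of F → 186.45; 60/60 used.
Total value = 783.45

783.45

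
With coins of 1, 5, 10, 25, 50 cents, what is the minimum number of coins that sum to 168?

Use the largest denomination that fits, subtract, and repeat.
168 − 3×50→18 − 1×10→8 − 1×5→3 − 3×1→0
Total coins = 3 + 1 + 1 + 3 = 8

8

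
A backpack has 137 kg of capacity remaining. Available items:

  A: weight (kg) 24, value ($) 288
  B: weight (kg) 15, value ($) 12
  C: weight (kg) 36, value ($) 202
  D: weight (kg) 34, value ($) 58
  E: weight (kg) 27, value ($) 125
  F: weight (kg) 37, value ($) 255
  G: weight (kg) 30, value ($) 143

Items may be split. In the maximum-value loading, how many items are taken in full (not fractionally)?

4

Order: A (288/24=12.00) > F (255/37=6.89) > C (202/36=5.61) > G (143/30=4.77) > E (125/27=4.63) > D (58/34=1.71) > B (12/15=0.80)
Fill: take A (24 @ 288) → take F (37 @ 255) → take C (36 @ 202) → take G (30 @ 143) → take 10/27 of E → 46.30; 137/137 used.
4 item(s) taken whole; one partial (take 10/27 of E).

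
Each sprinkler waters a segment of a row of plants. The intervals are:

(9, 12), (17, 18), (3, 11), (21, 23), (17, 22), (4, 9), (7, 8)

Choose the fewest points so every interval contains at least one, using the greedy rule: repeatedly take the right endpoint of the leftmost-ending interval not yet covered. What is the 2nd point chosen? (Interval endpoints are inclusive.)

12

Sorted: [7,8] [4,9] [3,11] [9,12] [17,18] [17,22] [21,23]
{[7,8],[4,9],[3,11]} hit by 8; {[9,12]} hit by 12; {[17,18],[17,22]} hit by 18; {[21,23]} hit by 23.
Points: 8, 12, 18, 23 (4 total).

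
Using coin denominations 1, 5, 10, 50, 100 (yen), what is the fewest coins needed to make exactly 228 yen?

Greedy: take as many of the largest coin as possible, then repeat with the remainder.
228 = 2×100 + 2×10 + 1×5 + 3×1
Total coins = 2 + 2 + 1 + 3 = 8

8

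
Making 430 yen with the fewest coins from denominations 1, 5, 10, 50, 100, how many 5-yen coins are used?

Greedy: take as many of the largest coin as possible, then repeat with the remainder.
430 = 4×100 + 3×10
Count of 5: 0

0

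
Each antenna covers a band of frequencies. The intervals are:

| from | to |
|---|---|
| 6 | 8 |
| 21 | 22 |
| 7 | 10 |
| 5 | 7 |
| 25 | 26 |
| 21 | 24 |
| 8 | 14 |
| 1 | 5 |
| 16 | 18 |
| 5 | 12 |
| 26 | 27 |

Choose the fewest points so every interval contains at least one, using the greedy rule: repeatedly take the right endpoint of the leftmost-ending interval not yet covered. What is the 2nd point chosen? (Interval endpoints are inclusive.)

Sort by right endpoint; whenever an interval is uncovered, place a point at its right end.
By right end: [1,5]  [5,7]  [6,8]  [7,10]  [5,12]  [8,14]  [16,18]  [21,22]  [21,24]  [25,26]  [26,27]
[1,5] uncovered → point at 5; [6,8] uncovered → point at 8; [16,18] uncovered → point at 18; [21,22] uncovered → point at 22; [25,26] uncovered → point at 26.
Points: 5, 8, 18, 22, 26 (5 total).

8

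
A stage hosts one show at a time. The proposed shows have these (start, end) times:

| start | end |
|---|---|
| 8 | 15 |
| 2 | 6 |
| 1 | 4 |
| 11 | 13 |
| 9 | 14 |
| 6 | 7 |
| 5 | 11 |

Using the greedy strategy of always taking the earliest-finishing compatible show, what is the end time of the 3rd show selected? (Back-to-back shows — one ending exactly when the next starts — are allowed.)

13

Order by finish time; keep every interval that doesn't clash with the previous kept one.
By end time: (1,4), (2,6), (6,7), (5,11), (11,13), (9,14), (8,15).
Pick (1,4); next start ≥ 4 → (6,7); next start ≥ 7 → (11,13).
Selected: (1,4) (6,7) (11,13)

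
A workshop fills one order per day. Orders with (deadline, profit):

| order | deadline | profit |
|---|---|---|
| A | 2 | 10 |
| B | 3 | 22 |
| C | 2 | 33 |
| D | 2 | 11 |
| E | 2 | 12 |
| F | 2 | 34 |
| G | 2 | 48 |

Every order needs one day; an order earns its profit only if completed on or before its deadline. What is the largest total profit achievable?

104

Sort by profit descending; place each in the latest free slot ≤ its deadline.
By profit: G(d2,48), F(d2,34), C(d2,33), B(d3,22), E(d2,12), D(d2,11), A(d2,10)
G→slot 2; F→slot 1; C skipped; B→slot 3; E skipped; D skipped; A skipped.
Profit = 34 + 48 + 22 = 104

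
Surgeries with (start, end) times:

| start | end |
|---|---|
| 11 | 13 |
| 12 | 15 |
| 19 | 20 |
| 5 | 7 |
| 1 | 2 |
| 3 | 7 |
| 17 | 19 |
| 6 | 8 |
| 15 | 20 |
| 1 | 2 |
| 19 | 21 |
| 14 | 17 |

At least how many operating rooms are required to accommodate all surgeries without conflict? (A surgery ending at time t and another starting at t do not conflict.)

3

Count concurrent intervals with a sweep; the peak is the room count.
starts: [1, 1, 3, 5, 6, 11, 12, 14, 15, 17, 19, 19]
ends:   [2, 2, 7, 7, 8, 13, 15, 17, 19, 20, 20, 21]
s1→1 s1→2 e2→1 e2→0 s3→1 s5→2 s6→3  — peak 3.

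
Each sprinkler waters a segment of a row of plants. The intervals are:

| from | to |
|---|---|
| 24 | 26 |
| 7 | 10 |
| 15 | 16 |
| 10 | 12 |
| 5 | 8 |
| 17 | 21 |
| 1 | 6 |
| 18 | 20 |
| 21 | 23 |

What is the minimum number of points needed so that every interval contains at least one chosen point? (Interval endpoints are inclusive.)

6

Sort by right endpoint; whenever an interval is uncovered, place a point at its right end.
Sorted: [1,6] [5,8] [7,10] [10,12] [15,16] [18,20] [17,21] [21,23] [24,26]
{[1,6],[5,8]} hit by 6; {[7,10],[10,12]} hit by 10; {[15,16]} hit by 16; {[18,20],[17,21]} hit by 20; {[21,23]} hit by 23; {[24,26]} hit by 26.
Points: 6, 10, 16, 20, 23, 26 (6 total).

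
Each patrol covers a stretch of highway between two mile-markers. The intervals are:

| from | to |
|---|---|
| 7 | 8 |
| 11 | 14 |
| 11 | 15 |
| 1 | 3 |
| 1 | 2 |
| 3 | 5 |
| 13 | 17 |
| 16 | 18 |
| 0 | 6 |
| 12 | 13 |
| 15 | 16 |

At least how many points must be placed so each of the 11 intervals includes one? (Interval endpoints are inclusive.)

Process intervals by earliest right end; each time one isn't hit yet, stab at its right endpoint.
Sorted: [1,2] [1,3] [3,5] [0,6] [7,8] [12,13] [11,14] [11,15] [15,16] [13,17] [16,18]
{[1,2],[1,3]} hit by 2; {[3,5],[0,6]} hit by 5; {[7,8]} hit by 8; {[12,13],[11,14],[11,15]} hit by 13; {[15,16],[13,17],[16,18]} hit by 16.
Points: 2, 5, 8, 13, 16 (5 total).

5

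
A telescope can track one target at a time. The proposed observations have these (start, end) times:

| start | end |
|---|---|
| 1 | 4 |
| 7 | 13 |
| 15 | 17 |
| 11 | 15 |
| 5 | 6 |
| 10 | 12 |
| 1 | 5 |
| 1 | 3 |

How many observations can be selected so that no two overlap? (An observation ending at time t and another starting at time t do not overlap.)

By end time: (1,3), (1,4), (1,5), (5,6), (10,12), (7,13), (11,15), (15,17).
Pick (1,3); next start ≥ 3 → (5,6); next start ≥ 6 → (10,12); next start ≥ 12 → (15,17).
Selected 4 observations.

4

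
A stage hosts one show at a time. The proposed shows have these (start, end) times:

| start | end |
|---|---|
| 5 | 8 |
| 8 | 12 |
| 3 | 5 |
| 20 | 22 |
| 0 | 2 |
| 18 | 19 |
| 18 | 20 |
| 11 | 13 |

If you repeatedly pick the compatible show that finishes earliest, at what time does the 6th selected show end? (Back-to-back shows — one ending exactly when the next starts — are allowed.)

22

By end time: (0,2), (3,5), (5,8), (8,12), (11,13), (18,19), (18,20), (20,22).
Pick (0,2); next start ≥ 2 → (3,5); next start ≥ 5 → (5,8); next start ≥ 8 → (8,12); next start ≥ 12 → (18,19); next start ≥ 19 → (20,22).
Selected: (0,2) (3,5) (5,8) (8,12) (18,19) (20,22)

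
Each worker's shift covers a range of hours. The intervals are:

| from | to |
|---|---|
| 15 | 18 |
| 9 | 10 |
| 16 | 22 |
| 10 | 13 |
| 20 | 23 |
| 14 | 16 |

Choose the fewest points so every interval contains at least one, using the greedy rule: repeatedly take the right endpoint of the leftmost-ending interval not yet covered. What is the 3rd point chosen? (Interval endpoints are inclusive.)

23

Sort by right endpoint; whenever an interval is uncovered, place a point at its right end.
By right end: [9,10]  [10,13]  [14,16]  [15,18]  [16,22]  [20,23]
[9,10] uncovered → point at 10; [14,16] uncovered → point at 16; [20,23] uncovered → point at 23.
Points: 10, 16, 23 (3 total).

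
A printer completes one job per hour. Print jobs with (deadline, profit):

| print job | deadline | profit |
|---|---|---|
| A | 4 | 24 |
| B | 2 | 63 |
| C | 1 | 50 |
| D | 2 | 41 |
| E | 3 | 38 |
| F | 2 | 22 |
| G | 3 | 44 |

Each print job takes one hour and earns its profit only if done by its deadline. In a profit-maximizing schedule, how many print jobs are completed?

4

Sort by profit descending; place each in the latest free slot ≤ its deadline.
Profit order: B=63 C=50 G=44 D=41 E=38 A=24 F=22
Assign: B→slot 2, C→slot 1, G→slot 3, D skipped, E skipped, A→slot 4, F skipped.
Slots: [1:C] [2:B] [3:G] [4:A]
4 of 7 scheduled.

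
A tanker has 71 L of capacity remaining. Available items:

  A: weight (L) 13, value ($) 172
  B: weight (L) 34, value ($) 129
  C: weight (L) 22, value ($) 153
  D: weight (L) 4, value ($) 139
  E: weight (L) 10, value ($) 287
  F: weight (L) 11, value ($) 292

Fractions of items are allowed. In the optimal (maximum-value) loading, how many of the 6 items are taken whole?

Sort by value per unit weight and fill in that order.
Order: D (139/4=34.75) > E (287/10=28.70) > F (292/11=26.55) > A (172/13=13.23) > C (153/22=6.95) > B (129/34=3.79)
Fill: take D (4 @ 139) → take E (10 @ 287) → take F (11 @ 292) → take A (13 @ 172) → take C (22 @ 153) → take 11/34 of B → 41.74; 71/71 used.
5 item(s) taken whole; one partial (take 11/34 of B).

5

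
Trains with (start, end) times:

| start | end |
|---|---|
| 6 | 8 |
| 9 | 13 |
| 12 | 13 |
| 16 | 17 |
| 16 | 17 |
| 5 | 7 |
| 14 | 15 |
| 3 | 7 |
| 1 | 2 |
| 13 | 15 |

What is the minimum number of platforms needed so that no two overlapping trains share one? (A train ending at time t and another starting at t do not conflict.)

The answer is the maximum number of intervals overlapping at any instant.
starts: [1, 3, 5, 6, 9, 12, 13, 14, 16, 16]
ends:   [2, 7, 7, 8, 13, 13, 15, 15, 17, 17]
s1→1 e2→0 s3→1 s5→2 s6→3  — peak 3.

3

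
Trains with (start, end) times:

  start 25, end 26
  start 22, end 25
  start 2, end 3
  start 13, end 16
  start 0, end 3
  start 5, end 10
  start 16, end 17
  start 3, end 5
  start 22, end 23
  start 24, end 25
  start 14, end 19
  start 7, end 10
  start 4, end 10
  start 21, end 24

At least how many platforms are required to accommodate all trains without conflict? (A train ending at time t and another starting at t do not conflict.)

Count concurrent intervals with a sweep; the peak is the room count.
starts: [0, 2, 3, 4, 5, 7, 13, 14, 16, 21, 22, 22, 24, 25]
ends:   [3, 3, 5, 10, 10, 10, 16, 17, 19, 23, 24, 25, 25, 26]
s0→1 s2→2 e3→1 e3→0 s3→1 s4→2 e5→1 s5→2 s7→3  — peak 3.

3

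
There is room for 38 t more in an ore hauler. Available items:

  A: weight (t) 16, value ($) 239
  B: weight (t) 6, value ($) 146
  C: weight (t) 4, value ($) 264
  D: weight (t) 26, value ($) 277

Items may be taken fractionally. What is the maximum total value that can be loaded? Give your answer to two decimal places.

Greedy by value/weight ratio, highest first.
Ratios (sorted): C 66.00, B 24.33, A 14.94, D 10.65
take C (4 @ 264); take B (6 @ 146); take A (16 @ 239); take 12/26 of D → 127.85. Capacity used 38/38.
Total value = 776.85

776.85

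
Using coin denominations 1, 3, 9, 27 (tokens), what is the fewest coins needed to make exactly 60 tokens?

Use the largest denomination that fits, subtract, and repeat.
60 = 2×27 + 2×3
Total coins = 2 + 2 = 4

4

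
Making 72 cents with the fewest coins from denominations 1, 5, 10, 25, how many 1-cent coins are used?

Use the largest denomination that fits, subtract, and repeat.
72 = 2×25 + 2×10 + 2×1
Count of 1: 2

2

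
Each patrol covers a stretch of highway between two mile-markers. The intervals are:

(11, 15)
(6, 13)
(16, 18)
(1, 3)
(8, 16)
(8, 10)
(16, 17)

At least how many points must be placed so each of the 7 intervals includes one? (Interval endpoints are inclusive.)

4

By right end: [1,3]  [8,10]  [6,13]  [11,15]  [8,16]  [16,17]  [16,18]
[1,3] uncovered → point at 3; [8,10] uncovered → point at 10; [11,15] uncovered → point at 15; [16,17] uncovered → point at 17.
Points: 3, 10, 15, 17 (4 total).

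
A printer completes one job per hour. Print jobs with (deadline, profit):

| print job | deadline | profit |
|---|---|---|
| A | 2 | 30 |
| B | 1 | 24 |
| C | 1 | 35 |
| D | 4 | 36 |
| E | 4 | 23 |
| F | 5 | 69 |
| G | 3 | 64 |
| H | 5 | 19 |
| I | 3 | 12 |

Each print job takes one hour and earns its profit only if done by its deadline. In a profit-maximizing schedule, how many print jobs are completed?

5

By profit: F(d5,69), G(d3,64), D(d4,36), C(d1,35), A(d2,30), B(d1,24), E(d4,23), H(d5,19), I(d3,12)
F→slot 5; G→slot 3; D→slot 4; C→slot 1; A→slot 2; B skipped; E skipped; H skipped; I skipped.
5 of 9 scheduled.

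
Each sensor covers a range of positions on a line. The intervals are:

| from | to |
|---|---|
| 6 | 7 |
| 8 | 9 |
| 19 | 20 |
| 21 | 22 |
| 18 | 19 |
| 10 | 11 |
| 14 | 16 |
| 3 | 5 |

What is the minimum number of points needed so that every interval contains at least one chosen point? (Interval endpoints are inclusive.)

By right end: [3,5]  [6,7]  [8,9]  [10,11]  [14,16]  [18,19]  [19,20]  [21,22]
[3,5] uncovered → point at 5; [6,7] uncovered → point at 7; [8,9] uncovered → point at 9; [10,11] uncovered → point at 11; [14,16] uncovered → point at 16; [18,19] uncovered → point at 19; [21,22] uncovered → point at 22.
Points: 5, 7, 9, 11, 16, 19, 22 (7 total).

7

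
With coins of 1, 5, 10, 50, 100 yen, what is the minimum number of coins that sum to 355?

5

355 = 3×100 + 1×50 + 1×5
Total coins = 3 + 1 + 1 = 5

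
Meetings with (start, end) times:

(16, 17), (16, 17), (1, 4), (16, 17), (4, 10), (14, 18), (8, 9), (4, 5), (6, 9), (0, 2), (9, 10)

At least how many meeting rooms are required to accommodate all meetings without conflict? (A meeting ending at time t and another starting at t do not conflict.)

starts: [0, 1, 4, 4, 6, 8, 9, 14, 16, 16, 16]
ends:   [2, 4, 5, 9, 9, 10, 10, 17, 17, 17, 18]
s0→1 s1→2 e2→1 e4→0 s4→1 s4→2 e5→1 s6→2 s8→3 e9→2 e9→1 s9→2 e10→1 e10→0 s14→1 s16→2 s16→3 s16→4  — peak 4.

4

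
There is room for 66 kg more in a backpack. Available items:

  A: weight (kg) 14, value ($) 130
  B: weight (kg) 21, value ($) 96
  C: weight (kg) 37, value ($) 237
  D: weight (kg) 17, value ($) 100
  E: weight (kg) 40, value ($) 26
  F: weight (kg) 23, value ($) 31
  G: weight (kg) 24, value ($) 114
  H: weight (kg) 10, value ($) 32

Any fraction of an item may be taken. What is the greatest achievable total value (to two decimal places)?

455.24

Ratios (sorted): A 9.29, C 6.41, D 5.88, G 4.75, B 4.57, H 3.20, F 1.35, E 0.65
take A (14 @ 130); take C (37 @ 237); take 15/17 of D → 88.24. Capacity used 66/66.
Total value = 455.24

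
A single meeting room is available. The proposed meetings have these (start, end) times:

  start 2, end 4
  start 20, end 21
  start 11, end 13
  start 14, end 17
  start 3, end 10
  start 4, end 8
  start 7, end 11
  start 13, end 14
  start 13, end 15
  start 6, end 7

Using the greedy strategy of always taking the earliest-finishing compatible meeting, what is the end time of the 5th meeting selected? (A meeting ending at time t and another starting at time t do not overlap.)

14

Order by finish time; keep every interval that doesn't clash with the previous kept one.
Sorted by end: (2,4)  (6,7)  (4,8)  (3,10)  (7,11)  (11,13)  (13,14)  (13,15)  (14,17)  (20,21)
take (2,4); take (6,7); take (7,11); take (11,13); take (13,14); skip (13,15); take (14,17); take (20,21).
Selected: (2,4) (6,7) (7,11) (11,13) (13,14) (14,17) (20,21)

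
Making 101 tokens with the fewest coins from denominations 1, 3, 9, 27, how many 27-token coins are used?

Greedy: take as many of the largest coin as possible, then repeat with the remainder.
101 = 3×27 + 2×9 + 2×1
Count of 27: 3

3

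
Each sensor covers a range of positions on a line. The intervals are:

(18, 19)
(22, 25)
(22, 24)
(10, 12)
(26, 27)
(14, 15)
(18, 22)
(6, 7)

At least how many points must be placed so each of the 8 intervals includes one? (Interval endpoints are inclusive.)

6

Sort by right endpoint; whenever an interval is uncovered, place a point at its right end.
By right end: [6,7]  [10,12]  [14,15]  [18,19]  [18,22]  [22,24]  [22,25]  [26,27]
[6,7] uncovered → point at 7; [10,12] uncovered → point at 12; [14,15] uncovered → point at 15; [18,19] uncovered → point at 19; [22,24] uncovered → point at 24; [26,27] uncovered → point at 27.
Points: 7, 12, 15, 19, 24, 27 (6 total).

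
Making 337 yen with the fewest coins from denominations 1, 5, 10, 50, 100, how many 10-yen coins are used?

Greedy: take as many of the largest coin as possible, then repeat with the remainder.
337 = 3×100 + 3×10 + 1×5 + 2×1
Count of 10: 3

3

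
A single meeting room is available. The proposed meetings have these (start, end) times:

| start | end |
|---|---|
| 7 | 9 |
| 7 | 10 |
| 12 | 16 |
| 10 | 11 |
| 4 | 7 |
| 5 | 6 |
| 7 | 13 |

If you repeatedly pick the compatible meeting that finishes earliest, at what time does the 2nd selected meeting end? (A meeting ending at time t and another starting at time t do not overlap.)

Greedy by earliest finish: after sorting by end time, pick each interval compatible with the last pick.
By end time: (5,6), (4,7), (7,9), (7,10), (10,11), (7,13), (12,16).
Pick (5,6); next start ≥ 6 → (7,9); next start ≥ 9 → (10,11); next start ≥ 11 → (12,16).
Selected: (5,6) (7,9) (10,11) (12,16)

9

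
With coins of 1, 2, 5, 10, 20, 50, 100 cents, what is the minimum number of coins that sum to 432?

432 − 4×100→32 − 1×20→12 − 1×10→2 − 1×2→0
Total coins = 4 + 1 + 1 + 1 = 7

7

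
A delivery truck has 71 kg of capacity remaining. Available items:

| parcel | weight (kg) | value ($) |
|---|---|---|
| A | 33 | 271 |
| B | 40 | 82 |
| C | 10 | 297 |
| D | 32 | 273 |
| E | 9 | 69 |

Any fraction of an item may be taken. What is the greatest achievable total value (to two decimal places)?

808.15

Sort by value per unit weight and fill in that order.
Order: C (297/10=29.70) > D (273/32=8.53) > A (271/33=8.21) > E (69/9=7.67) > B (82/40=2.05)
Fill: take C (10 @ 297) → take D (32 @ 273) → take 29/33 of A → 238.15; 71/71 used.
Total value = 808.15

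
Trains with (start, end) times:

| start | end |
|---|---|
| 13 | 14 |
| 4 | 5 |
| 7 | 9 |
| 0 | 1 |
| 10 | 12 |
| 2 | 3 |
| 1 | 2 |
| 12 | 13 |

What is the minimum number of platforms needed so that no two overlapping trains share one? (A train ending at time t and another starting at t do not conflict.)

1

Count concurrent intervals with a sweep; the peak is the room count.
Events (time:±→running): 0:+→1 … peak 1.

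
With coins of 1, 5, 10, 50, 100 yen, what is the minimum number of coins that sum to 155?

155 − 1×100→55 − 1×50→5 − 1×5→0
Total coins = 1 + 1 + 1 = 3

3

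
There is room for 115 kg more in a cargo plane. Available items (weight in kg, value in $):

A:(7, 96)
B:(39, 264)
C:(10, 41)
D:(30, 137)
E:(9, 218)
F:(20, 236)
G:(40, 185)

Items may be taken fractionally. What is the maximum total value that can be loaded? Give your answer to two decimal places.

Greedy by value/weight ratio, highest first.
Ratios (sorted): E 24.22, A 13.71, F 11.80, B 6.77, G 4.62, D 4.57, C 4.10
take E (9 @ 218); take A (7 @ 96); take F (20 @ 236); take B (39 @ 264); take G (40 @ 185). Capacity used 115/115.
Total value = 999.00

999.00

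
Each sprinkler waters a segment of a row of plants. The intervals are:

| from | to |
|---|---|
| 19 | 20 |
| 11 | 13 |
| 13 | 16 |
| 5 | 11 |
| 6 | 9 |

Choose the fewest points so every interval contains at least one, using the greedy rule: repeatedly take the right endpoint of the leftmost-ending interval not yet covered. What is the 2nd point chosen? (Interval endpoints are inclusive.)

By right end: [6,9]  [5,11]  [11,13]  [13,16]  [19,20]
[6,9] uncovered → point at 9; [11,13] uncovered → point at 13; [19,20] uncovered → point at 20.
Points: 9, 13, 20 (3 total).

13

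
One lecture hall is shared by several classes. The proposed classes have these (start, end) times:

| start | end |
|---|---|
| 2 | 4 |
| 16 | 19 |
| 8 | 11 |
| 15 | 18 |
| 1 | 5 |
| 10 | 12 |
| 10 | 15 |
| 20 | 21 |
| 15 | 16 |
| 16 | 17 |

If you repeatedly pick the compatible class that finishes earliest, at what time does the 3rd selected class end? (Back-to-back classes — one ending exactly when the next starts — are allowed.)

16

Sorted by end: (2,4)  (1,5)  (8,11)  (10,12)  (10,15)  (15,16)  (16,17)  (15,18)  (16,19)  (20,21)
take (2,4); take (8,11); skip (10,15); take (15,16); take (16,17); skip (15,18); take (20,21).
Selected: (2,4) (8,11) (15,16) (16,17) (20,21)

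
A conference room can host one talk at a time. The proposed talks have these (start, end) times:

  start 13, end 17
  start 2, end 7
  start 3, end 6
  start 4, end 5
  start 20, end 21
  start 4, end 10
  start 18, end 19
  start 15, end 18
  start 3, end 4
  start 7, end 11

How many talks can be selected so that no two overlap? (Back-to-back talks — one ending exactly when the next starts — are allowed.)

6

By end time: (3,4), (4,5), (3,6), (2,7), (4,10), (7,11), (13,17), (15,18), (18,19), (20,21).
Pick (3,4); next start ≥ 4 → (4,5); next start ≥ 5 → (7,11); next start ≥ 11 → (13,17); next start ≥ 17 → (18,19); next start ≥ 19 → (20,21).
Selected 6 talks.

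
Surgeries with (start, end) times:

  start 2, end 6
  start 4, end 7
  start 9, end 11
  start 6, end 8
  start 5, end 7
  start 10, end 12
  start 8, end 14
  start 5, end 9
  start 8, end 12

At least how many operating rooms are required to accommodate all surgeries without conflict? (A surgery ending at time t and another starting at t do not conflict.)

4

The answer is the maximum number of intervals overlapping at any instant.
starts: [2, 4, 5, 5, 6, 8, 8, 9, 10]
ends:   [6, 7, 7, 8, 9, 11, 12, 12, 14]
s2→1 s4→2 s5→3 s5→4  — peak 4.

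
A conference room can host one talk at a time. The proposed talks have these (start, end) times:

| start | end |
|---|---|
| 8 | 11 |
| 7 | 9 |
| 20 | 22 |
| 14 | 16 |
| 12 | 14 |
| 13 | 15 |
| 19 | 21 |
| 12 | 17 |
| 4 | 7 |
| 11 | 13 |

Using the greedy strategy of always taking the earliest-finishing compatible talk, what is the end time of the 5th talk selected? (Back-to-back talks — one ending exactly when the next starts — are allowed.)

21

By end time: (4,7), (7,9), (8,11), (11,13), (12,14), (13,15), (14,16), (12,17), (19,21), (20,22).
Pick (4,7); next start ≥ 7 → (7,9); next start ≥ 9 → (11,13); next start ≥ 13 → (13,15); next start ≥ 15 → (19,21).
Selected: (4,7) (7,9) (11,13) (13,15) (19,21)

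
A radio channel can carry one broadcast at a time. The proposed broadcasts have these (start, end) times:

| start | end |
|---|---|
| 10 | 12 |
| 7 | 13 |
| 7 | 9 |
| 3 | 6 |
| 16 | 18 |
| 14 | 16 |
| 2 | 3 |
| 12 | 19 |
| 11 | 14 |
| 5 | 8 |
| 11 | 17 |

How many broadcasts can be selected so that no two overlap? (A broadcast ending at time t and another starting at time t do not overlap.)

6

Greedy by earliest finish: after sorting by end time, pick each interval compatible with the last pick.
By end time: (2,3), (3,6), (5,8), (7,9), (10,12), (7,13), (11,14), (14,16), (11,17), (16,18), (12,19).
Pick (2,3); next start ≥ 3 → (3,6); next start ≥ 6 → (7,9); next start ≥ 9 → (10,12); next start ≥ 12 → (14,16); next start ≥ 16 → (16,18).
Selected 6 broadcasts.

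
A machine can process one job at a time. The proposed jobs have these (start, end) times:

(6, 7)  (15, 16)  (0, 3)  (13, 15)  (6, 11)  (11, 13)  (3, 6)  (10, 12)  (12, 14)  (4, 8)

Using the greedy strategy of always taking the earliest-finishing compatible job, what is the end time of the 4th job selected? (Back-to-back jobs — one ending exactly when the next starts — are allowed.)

Order by finish time; keep every interval that doesn't clash with the previous kept one.
By end time: (0,3), (3,6), (6,7), (4,8), (6,11), (10,12), (11,13), (12,14), (13,15), (15,16).
Pick (0,3); next start ≥ 3 → (3,6); next start ≥ 6 → (6,7); next start ≥ 7 → (10,12); next start ≥ 12 → (12,14); next start ≥ 14 → (15,16).
Selected: (0,3) (3,6) (6,7) (10,12) (12,14) (15,16)

12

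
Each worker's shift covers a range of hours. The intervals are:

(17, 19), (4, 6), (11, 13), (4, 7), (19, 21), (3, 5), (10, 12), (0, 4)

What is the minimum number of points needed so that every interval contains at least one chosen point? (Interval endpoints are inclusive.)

3

Sort by right endpoint; whenever an interval is uncovered, place a point at its right end.
Sorted: [0,4] [3,5] [4,6] [4,7] [10,12] [11,13] [17,19] [19,21]
{[0,4],[3,5],[4,6],[4,7]} hit by 4; {[10,12],[11,13]} hit by 12; {[17,19],[19,21]} hit by 19.
Points: 4, 12, 19 (3 total).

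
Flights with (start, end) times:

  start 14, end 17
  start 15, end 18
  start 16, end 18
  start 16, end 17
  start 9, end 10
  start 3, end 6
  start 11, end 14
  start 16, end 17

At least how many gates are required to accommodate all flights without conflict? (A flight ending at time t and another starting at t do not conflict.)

5

Events (time:±→running): 3:+→1 6:-→0 9:+→1 10:-→0 11:+→1 14:-→0 14:+→1 15:+→2 16:+→3 16:+→4 16:+→5 … peak 5.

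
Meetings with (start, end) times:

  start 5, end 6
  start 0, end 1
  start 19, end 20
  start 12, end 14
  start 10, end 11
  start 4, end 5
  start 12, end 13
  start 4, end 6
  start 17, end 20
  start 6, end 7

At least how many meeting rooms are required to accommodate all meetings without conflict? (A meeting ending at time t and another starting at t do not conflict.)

2

Events (time:±→running): 0:+→1 1:-→0 4:+→1 4:+→2 … peak 2.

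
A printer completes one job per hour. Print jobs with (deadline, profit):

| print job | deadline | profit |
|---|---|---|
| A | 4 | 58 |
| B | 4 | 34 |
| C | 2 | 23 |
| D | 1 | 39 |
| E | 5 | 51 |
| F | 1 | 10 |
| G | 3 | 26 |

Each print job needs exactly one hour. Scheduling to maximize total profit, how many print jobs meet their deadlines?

Profit order: A=58 E=51 D=39 B=34 G=26 C=23 F=10
Assign: A→slot 4, E→slot 5, D→slot 1, B→slot 3, G→slot 2, C skipped, F skipped.
Slots: [1:D] [2:G] [3:B] [4:A] [5:E]
5 of 7 scheduled.

5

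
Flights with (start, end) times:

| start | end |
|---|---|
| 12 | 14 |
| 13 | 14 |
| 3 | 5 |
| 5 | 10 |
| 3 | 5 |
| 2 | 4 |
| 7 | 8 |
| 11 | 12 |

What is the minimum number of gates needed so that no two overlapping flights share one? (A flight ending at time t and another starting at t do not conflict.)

Events (time:±→running): 2:+→1 3:+→2 3:+→3 … peak 3.

3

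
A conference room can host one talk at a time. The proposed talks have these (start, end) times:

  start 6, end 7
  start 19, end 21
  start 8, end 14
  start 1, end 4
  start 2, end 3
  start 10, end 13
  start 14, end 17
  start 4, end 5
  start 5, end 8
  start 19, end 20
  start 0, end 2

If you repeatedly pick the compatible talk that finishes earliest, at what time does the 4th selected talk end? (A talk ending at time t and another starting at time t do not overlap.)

7

Sort by end time and greedily take each interval whose start is ≥ the last chosen end.
Sorted by end: (0,2)  (2,3)  (1,4)  (4,5)  (6,7)  (5,8)  (10,13)  (8,14)  (14,17)  (19,20)  (19,21)
take (0,2); take (2,3); take (4,5); take (6,7); skip (5,8); take (10,13); take (14,17); take (19,20); skip (19,21).
Selected: (0,2) (2,3) (4,5) (6,7) (10,13) (14,17) (19,20)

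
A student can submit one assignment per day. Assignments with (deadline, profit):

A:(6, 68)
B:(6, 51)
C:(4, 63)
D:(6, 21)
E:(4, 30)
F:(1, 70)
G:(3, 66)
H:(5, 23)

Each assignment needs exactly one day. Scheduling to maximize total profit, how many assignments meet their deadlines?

By profit: F(d1,70), A(d6,68), G(d3,66), C(d4,63), B(d6,51), E(d4,30), H(d5,23), D(d6,21)
F→slot 1; A→slot 6; G→slot 3; C→slot 4; B→slot 5; E→slot 2; H skipped; D skipped.
6 of 8 scheduled.

6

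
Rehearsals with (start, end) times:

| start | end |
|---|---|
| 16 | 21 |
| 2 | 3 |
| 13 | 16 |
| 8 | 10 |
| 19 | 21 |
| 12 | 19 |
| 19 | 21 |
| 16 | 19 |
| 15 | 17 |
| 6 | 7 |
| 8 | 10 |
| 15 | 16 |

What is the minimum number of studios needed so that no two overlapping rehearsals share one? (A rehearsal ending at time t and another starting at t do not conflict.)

4

Events (time:±→running): 2:+→1 3:-→0 6:+→1 7:-→0 8:+→1 8:+→2 10:-→1 10:-→0 12:+→1 13:+→2 15:+→3 15:+→4 … peak 4.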